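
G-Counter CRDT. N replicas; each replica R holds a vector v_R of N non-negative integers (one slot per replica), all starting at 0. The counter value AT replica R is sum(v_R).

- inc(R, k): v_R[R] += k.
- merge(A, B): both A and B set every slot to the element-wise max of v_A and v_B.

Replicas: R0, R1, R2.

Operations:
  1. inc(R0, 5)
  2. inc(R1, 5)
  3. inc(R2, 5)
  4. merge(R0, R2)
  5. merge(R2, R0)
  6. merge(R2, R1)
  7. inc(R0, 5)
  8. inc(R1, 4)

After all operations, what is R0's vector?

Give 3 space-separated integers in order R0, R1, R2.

Answer: 10 0 5

Derivation:
Op 1: inc R0 by 5 -> R0=(5,0,0) value=5
Op 2: inc R1 by 5 -> R1=(0,5,0) value=5
Op 3: inc R2 by 5 -> R2=(0,0,5) value=5
Op 4: merge R0<->R2 -> R0=(5,0,5) R2=(5,0,5)
Op 5: merge R2<->R0 -> R2=(5,0,5) R0=(5,0,5)
Op 6: merge R2<->R1 -> R2=(5,5,5) R1=(5,5,5)
Op 7: inc R0 by 5 -> R0=(10,0,5) value=15
Op 8: inc R1 by 4 -> R1=(5,9,5) value=19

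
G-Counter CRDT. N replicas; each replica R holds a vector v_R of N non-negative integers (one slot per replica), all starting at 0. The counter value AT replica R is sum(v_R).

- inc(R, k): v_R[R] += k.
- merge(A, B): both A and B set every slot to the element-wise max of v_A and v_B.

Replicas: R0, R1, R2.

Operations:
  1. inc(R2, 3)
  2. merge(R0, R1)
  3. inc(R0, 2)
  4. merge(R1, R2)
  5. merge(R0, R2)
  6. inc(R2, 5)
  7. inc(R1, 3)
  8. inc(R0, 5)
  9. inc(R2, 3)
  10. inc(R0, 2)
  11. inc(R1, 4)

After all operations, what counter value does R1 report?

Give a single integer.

Answer: 10

Derivation:
Op 1: inc R2 by 3 -> R2=(0,0,3) value=3
Op 2: merge R0<->R1 -> R0=(0,0,0) R1=(0,0,0)
Op 3: inc R0 by 2 -> R0=(2,0,0) value=2
Op 4: merge R1<->R2 -> R1=(0,0,3) R2=(0,0,3)
Op 5: merge R0<->R2 -> R0=(2,0,3) R2=(2,0,3)
Op 6: inc R2 by 5 -> R2=(2,0,8) value=10
Op 7: inc R1 by 3 -> R1=(0,3,3) value=6
Op 8: inc R0 by 5 -> R0=(7,0,3) value=10
Op 9: inc R2 by 3 -> R2=(2,0,11) value=13
Op 10: inc R0 by 2 -> R0=(9,0,3) value=12
Op 11: inc R1 by 4 -> R1=(0,7,3) value=10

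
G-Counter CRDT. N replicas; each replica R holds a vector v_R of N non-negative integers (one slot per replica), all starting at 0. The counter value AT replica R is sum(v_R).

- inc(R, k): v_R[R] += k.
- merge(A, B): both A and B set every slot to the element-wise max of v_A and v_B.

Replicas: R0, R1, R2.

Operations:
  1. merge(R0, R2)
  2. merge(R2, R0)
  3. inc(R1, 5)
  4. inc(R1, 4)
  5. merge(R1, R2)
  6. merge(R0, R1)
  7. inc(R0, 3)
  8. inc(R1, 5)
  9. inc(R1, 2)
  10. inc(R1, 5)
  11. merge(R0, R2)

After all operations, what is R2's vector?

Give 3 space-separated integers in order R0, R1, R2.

Op 1: merge R0<->R2 -> R0=(0,0,0) R2=(0,0,0)
Op 2: merge R2<->R0 -> R2=(0,0,0) R0=(0,0,0)
Op 3: inc R1 by 5 -> R1=(0,5,0) value=5
Op 4: inc R1 by 4 -> R1=(0,9,0) value=9
Op 5: merge R1<->R2 -> R1=(0,9,0) R2=(0,9,0)
Op 6: merge R0<->R1 -> R0=(0,9,0) R1=(0,9,0)
Op 7: inc R0 by 3 -> R0=(3,9,0) value=12
Op 8: inc R1 by 5 -> R1=(0,14,0) value=14
Op 9: inc R1 by 2 -> R1=(0,16,0) value=16
Op 10: inc R1 by 5 -> R1=(0,21,0) value=21
Op 11: merge R0<->R2 -> R0=(3,9,0) R2=(3,9,0)

Answer: 3 9 0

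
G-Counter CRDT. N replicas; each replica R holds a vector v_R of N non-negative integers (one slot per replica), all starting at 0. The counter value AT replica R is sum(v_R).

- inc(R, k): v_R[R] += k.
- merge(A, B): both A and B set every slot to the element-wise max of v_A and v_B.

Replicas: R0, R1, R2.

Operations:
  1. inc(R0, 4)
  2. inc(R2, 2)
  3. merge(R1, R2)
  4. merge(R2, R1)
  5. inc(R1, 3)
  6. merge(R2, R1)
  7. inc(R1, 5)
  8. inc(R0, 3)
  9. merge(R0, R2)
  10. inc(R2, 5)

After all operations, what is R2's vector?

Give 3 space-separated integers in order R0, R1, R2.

Op 1: inc R0 by 4 -> R0=(4,0,0) value=4
Op 2: inc R2 by 2 -> R2=(0,0,2) value=2
Op 3: merge R1<->R2 -> R1=(0,0,2) R2=(0,0,2)
Op 4: merge R2<->R1 -> R2=(0,0,2) R1=(0,0,2)
Op 5: inc R1 by 3 -> R1=(0,3,2) value=5
Op 6: merge R2<->R1 -> R2=(0,3,2) R1=(0,3,2)
Op 7: inc R1 by 5 -> R1=(0,8,2) value=10
Op 8: inc R0 by 3 -> R0=(7,0,0) value=7
Op 9: merge R0<->R2 -> R0=(7,3,2) R2=(7,3,2)
Op 10: inc R2 by 5 -> R2=(7,3,7) value=17

Answer: 7 3 7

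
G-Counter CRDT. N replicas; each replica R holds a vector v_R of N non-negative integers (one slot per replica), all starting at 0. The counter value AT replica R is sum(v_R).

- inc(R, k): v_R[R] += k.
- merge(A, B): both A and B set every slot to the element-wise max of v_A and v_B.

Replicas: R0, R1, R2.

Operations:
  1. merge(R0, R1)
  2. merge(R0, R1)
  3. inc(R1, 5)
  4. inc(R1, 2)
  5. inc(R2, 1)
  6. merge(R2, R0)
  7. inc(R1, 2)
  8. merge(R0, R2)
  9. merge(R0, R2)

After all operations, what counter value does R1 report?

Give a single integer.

Op 1: merge R0<->R1 -> R0=(0,0,0) R1=(0,0,0)
Op 2: merge R0<->R1 -> R0=(0,0,0) R1=(0,0,0)
Op 3: inc R1 by 5 -> R1=(0,5,0) value=5
Op 4: inc R1 by 2 -> R1=(0,7,0) value=7
Op 5: inc R2 by 1 -> R2=(0,0,1) value=1
Op 6: merge R2<->R0 -> R2=(0,0,1) R0=(0,0,1)
Op 7: inc R1 by 2 -> R1=(0,9,0) value=9
Op 8: merge R0<->R2 -> R0=(0,0,1) R2=(0,0,1)
Op 9: merge R0<->R2 -> R0=(0,0,1) R2=(0,0,1)

Answer: 9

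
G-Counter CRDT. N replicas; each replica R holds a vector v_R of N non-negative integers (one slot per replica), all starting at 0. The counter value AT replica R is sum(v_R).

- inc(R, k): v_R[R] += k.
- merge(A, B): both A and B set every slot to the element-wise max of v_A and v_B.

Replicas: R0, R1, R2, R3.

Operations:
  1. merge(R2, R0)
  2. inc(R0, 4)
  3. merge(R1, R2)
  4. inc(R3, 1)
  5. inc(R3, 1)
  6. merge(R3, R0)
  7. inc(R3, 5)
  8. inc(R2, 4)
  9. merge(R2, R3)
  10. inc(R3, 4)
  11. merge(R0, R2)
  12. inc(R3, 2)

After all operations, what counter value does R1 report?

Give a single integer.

Answer: 0

Derivation:
Op 1: merge R2<->R0 -> R2=(0,0,0,0) R0=(0,0,0,0)
Op 2: inc R0 by 4 -> R0=(4,0,0,0) value=4
Op 3: merge R1<->R2 -> R1=(0,0,0,0) R2=(0,0,0,0)
Op 4: inc R3 by 1 -> R3=(0,0,0,1) value=1
Op 5: inc R3 by 1 -> R3=(0,0,0,2) value=2
Op 6: merge R3<->R0 -> R3=(4,0,0,2) R0=(4,0,0,2)
Op 7: inc R3 by 5 -> R3=(4,0,0,7) value=11
Op 8: inc R2 by 4 -> R2=(0,0,4,0) value=4
Op 9: merge R2<->R3 -> R2=(4,0,4,7) R3=(4,0,4,7)
Op 10: inc R3 by 4 -> R3=(4,0,4,11) value=19
Op 11: merge R0<->R2 -> R0=(4,0,4,7) R2=(4,0,4,7)
Op 12: inc R3 by 2 -> R3=(4,0,4,13) value=21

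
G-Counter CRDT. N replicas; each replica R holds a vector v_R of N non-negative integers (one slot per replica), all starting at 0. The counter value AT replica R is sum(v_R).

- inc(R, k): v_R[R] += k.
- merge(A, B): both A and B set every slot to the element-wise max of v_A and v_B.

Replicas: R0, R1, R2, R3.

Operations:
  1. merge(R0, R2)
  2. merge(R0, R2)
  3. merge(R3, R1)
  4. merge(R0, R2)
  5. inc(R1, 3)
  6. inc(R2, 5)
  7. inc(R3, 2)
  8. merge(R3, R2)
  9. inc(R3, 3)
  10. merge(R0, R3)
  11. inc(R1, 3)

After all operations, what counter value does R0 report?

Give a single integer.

Answer: 10

Derivation:
Op 1: merge R0<->R2 -> R0=(0,0,0,0) R2=(0,0,0,0)
Op 2: merge R0<->R2 -> R0=(0,0,0,0) R2=(0,0,0,0)
Op 3: merge R3<->R1 -> R3=(0,0,0,0) R1=(0,0,0,0)
Op 4: merge R0<->R2 -> R0=(0,0,0,0) R2=(0,0,0,0)
Op 5: inc R1 by 3 -> R1=(0,3,0,0) value=3
Op 6: inc R2 by 5 -> R2=(0,0,5,0) value=5
Op 7: inc R3 by 2 -> R3=(0,0,0,2) value=2
Op 8: merge R3<->R2 -> R3=(0,0,5,2) R2=(0,0,5,2)
Op 9: inc R3 by 3 -> R3=(0,0,5,5) value=10
Op 10: merge R0<->R3 -> R0=(0,0,5,5) R3=(0,0,5,5)
Op 11: inc R1 by 3 -> R1=(0,6,0,0) value=6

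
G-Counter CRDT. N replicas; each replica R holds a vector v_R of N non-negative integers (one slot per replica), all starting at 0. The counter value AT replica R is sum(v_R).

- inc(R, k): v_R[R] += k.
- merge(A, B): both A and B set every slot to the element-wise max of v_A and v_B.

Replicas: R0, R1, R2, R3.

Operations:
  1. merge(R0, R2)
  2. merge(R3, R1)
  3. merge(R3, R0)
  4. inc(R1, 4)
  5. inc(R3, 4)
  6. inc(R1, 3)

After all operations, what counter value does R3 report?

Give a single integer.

Answer: 4

Derivation:
Op 1: merge R0<->R2 -> R0=(0,0,0,0) R2=(0,0,0,0)
Op 2: merge R3<->R1 -> R3=(0,0,0,0) R1=(0,0,0,0)
Op 3: merge R3<->R0 -> R3=(0,0,0,0) R0=(0,0,0,0)
Op 4: inc R1 by 4 -> R1=(0,4,0,0) value=4
Op 5: inc R3 by 4 -> R3=(0,0,0,4) value=4
Op 6: inc R1 by 3 -> R1=(0,7,0,0) value=7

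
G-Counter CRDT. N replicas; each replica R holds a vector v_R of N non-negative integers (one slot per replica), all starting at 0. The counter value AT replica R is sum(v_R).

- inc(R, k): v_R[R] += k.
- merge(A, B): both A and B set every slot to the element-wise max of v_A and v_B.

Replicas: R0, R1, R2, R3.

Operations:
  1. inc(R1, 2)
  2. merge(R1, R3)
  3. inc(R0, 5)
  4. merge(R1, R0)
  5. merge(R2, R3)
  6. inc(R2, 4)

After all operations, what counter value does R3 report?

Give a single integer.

Op 1: inc R1 by 2 -> R1=(0,2,0,0) value=2
Op 2: merge R1<->R3 -> R1=(0,2,0,0) R3=(0,2,0,0)
Op 3: inc R0 by 5 -> R0=(5,0,0,0) value=5
Op 4: merge R1<->R0 -> R1=(5,2,0,0) R0=(5,2,0,0)
Op 5: merge R2<->R3 -> R2=(0,2,0,0) R3=(0,2,0,0)
Op 6: inc R2 by 4 -> R2=(0,2,4,0) value=6

Answer: 2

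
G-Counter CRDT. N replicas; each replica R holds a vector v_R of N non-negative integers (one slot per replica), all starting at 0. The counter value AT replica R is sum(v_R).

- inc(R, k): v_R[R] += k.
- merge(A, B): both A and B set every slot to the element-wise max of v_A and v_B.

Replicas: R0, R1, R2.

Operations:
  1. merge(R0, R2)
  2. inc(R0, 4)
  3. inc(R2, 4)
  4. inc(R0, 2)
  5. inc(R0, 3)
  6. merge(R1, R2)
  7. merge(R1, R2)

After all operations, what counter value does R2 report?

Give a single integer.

Op 1: merge R0<->R2 -> R0=(0,0,0) R2=(0,0,0)
Op 2: inc R0 by 4 -> R0=(4,0,0) value=4
Op 3: inc R2 by 4 -> R2=(0,0,4) value=4
Op 4: inc R0 by 2 -> R0=(6,0,0) value=6
Op 5: inc R0 by 3 -> R0=(9,0,0) value=9
Op 6: merge R1<->R2 -> R1=(0,0,4) R2=(0,0,4)
Op 7: merge R1<->R2 -> R1=(0,0,4) R2=(0,0,4)

Answer: 4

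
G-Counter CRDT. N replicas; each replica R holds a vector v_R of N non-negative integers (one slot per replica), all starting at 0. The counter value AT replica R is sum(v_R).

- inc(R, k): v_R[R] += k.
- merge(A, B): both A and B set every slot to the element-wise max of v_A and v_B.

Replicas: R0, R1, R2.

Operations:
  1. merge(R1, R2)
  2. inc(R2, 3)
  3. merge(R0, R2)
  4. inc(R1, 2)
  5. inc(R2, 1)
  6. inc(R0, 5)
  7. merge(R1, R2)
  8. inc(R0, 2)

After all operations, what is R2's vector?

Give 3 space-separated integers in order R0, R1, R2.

Op 1: merge R1<->R2 -> R1=(0,0,0) R2=(0,0,0)
Op 2: inc R2 by 3 -> R2=(0,0,3) value=3
Op 3: merge R0<->R2 -> R0=(0,0,3) R2=(0,0,3)
Op 4: inc R1 by 2 -> R1=(0,2,0) value=2
Op 5: inc R2 by 1 -> R2=(0,0,4) value=4
Op 6: inc R0 by 5 -> R0=(5,0,3) value=8
Op 7: merge R1<->R2 -> R1=(0,2,4) R2=(0,2,4)
Op 8: inc R0 by 2 -> R0=(7,0,3) value=10

Answer: 0 2 4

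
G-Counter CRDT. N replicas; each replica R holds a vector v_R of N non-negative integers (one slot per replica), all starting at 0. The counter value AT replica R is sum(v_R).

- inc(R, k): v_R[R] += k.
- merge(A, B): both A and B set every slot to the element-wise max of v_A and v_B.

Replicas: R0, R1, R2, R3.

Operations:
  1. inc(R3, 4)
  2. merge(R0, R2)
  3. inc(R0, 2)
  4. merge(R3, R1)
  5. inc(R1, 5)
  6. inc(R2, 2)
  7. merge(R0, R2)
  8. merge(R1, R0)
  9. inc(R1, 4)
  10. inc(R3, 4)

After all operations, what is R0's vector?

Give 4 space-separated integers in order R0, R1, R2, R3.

Op 1: inc R3 by 4 -> R3=(0,0,0,4) value=4
Op 2: merge R0<->R2 -> R0=(0,0,0,0) R2=(0,0,0,0)
Op 3: inc R0 by 2 -> R0=(2,0,0,0) value=2
Op 4: merge R3<->R1 -> R3=(0,0,0,4) R1=(0,0,0,4)
Op 5: inc R1 by 5 -> R1=(0,5,0,4) value=9
Op 6: inc R2 by 2 -> R2=(0,0,2,0) value=2
Op 7: merge R0<->R2 -> R0=(2,0,2,0) R2=(2,0,2,0)
Op 8: merge R1<->R0 -> R1=(2,5,2,4) R0=(2,5,2,4)
Op 9: inc R1 by 4 -> R1=(2,9,2,4) value=17
Op 10: inc R3 by 4 -> R3=(0,0,0,8) value=8

Answer: 2 5 2 4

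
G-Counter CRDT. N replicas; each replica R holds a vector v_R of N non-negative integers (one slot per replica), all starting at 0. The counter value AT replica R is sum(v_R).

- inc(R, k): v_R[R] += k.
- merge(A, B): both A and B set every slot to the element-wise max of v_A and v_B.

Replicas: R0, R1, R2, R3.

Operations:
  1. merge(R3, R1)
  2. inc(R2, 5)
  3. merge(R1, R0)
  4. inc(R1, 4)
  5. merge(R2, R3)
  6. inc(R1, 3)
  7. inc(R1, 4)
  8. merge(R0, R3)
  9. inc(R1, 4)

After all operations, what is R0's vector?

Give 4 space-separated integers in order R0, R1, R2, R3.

Answer: 0 0 5 0

Derivation:
Op 1: merge R3<->R1 -> R3=(0,0,0,0) R1=(0,0,0,0)
Op 2: inc R2 by 5 -> R2=(0,0,5,0) value=5
Op 3: merge R1<->R0 -> R1=(0,0,0,0) R0=(0,0,0,0)
Op 4: inc R1 by 4 -> R1=(0,4,0,0) value=4
Op 5: merge R2<->R3 -> R2=(0,0,5,0) R3=(0,0,5,0)
Op 6: inc R1 by 3 -> R1=(0,7,0,0) value=7
Op 7: inc R1 by 4 -> R1=(0,11,0,0) value=11
Op 8: merge R0<->R3 -> R0=(0,0,5,0) R3=(0,0,5,0)
Op 9: inc R1 by 4 -> R1=(0,15,0,0) value=15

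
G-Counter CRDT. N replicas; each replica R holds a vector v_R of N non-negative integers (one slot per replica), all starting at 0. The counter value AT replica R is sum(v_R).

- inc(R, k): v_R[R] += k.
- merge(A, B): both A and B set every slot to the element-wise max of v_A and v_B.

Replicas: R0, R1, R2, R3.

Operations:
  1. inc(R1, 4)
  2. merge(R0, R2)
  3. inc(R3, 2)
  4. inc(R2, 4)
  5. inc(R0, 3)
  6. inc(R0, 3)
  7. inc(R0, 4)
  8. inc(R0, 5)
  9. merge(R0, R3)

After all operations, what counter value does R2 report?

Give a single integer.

Answer: 4

Derivation:
Op 1: inc R1 by 4 -> R1=(0,4,0,0) value=4
Op 2: merge R0<->R2 -> R0=(0,0,0,0) R2=(0,0,0,0)
Op 3: inc R3 by 2 -> R3=(0,0,0,2) value=2
Op 4: inc R2 by 4 -> R2=(0,0,4,0) value=4
Op 5: inc R0 by 3 -> R0=(3,0,0,0) value=3
Op 6: inc R0 by 3 -> R0=(6,0,0,0) value=6
Op 7: inc R0 by 4 -> R0=(10,0,0,0) value=10
Op 8: inc R0 by 5 -> R0=(15,0,0,0) value=15
Op 9: merge R0<->R3 -> R0=(15,0,0,2) R3=(15,0,0,2)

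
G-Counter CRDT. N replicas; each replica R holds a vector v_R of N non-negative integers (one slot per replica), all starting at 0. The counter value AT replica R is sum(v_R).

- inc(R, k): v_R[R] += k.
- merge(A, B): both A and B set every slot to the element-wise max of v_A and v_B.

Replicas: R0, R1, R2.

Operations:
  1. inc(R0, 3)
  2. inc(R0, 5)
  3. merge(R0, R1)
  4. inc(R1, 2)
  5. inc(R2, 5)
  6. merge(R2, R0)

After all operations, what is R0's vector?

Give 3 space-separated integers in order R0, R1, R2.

Op 1: inc R0 by 3 -> R0=(3,0,0) value=3
Op 2: inc R0 by 5 -> R0=(8,0,0) value=8
Op 3: merge R0<->R1 -> R0=(8,0,0) R1=(8,0,0)
Op 4: inc R1 by 2 -> R1=(8,2,0) value=10
Op 5: inc R2 by 5 -> R2=(0,0,5) value=5
Op 6: merge R2<->R0 -> R2=(8,0,5) R0=(8,0,5)

Answer: 8 0 5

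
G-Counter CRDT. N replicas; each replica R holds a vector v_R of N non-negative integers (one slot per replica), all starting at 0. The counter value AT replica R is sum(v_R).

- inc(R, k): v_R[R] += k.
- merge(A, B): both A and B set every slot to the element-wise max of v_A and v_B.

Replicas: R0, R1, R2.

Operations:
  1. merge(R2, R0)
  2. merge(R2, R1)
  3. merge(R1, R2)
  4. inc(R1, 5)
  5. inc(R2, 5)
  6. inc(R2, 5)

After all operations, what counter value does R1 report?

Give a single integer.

Op 1: merge R2<->R0 -> R2=(0,0,0) R0=(0,0,0)
Op 2: merge R2<->R1 -> R2=(0,0,0) R1=(0,0,0)
Op 3: merge R1<->R2 -> R1=(0,0,0) R2=(0,0,0)
Op 4: inc R1 by 5 -> R1=(0,5,0) value=5
Op 5: inc R2 by 5 -> R2=(0,0,5) value=5
Op 6: inc R2 by 5 -> R2=(0,0,10) value=10

Answer: 5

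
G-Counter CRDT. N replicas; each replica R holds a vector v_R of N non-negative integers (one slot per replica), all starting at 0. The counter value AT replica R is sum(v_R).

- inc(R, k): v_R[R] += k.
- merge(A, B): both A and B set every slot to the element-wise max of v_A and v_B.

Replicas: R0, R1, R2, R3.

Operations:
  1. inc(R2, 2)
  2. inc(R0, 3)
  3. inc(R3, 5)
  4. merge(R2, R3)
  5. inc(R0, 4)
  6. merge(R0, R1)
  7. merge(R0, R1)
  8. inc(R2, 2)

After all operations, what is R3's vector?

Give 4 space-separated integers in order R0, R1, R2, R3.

Answer: 0 0 2 5

Derivation:
Op 1: inc R2 by 2 -> R2=(0,0,2,0) value=2
Op 2: inc R0 by 3 -> R0=(3,0,0,0) value=3
Op 3: inc R3 by 5 -> R3=(0,0,0,5) value=5
Op 4: merge R2<->R3 -> R2=(0,0,2,5) R3=(0,0,2,5)
Op 5: inc R0 by 4 -> R0=(7,0,0,0) value=7
Op 6: merge R0<->R1 -> R0=(7,0,0,0) R1=(7,0,0,0)
Op 7: merge R0<->R1 -> R0=(7,0,0,0) R1=(7,0,0,0)
Op 8: inc R2 by 2 -> R2=(0,0,4,5) value=9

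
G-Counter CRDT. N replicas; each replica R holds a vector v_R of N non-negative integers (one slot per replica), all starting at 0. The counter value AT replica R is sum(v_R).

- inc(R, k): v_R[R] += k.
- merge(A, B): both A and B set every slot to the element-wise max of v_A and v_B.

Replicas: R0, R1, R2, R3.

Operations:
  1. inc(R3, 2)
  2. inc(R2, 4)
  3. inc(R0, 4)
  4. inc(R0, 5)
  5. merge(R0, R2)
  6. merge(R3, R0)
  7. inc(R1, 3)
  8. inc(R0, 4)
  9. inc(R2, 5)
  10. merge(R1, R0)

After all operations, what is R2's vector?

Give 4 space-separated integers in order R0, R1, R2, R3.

Op 1: inc R3 by 2 -> R3=(0,0,0,2) value=2
Op 2: inc R2 by 4 -> R2=(0,0,4,0) value=4
Op 3: inc R0 by 4 -> R0=(4,0,0,0) value=4
Op 4: inc R0 by 5 -> R0=(9,0,0,0) value=9
Op 5: merge R0<->R2 -> R0=(9,0,4,0) R2=(9,0,4,0)
Op 6: merge R3<->R0 -> R3=(9,0,4,2) R0=(9,0,4,2)
Op 7: inc R1 by 3 -> R1=(0,3,0,0) value=3
Op 8: inc R0 by 4 -> R0=(13,0,4,2) value=19
Op 9: inc R2 by 5 -> R2=(9,0,9,0) value=18
Op 10: merge R1<->R0 -> R1=(13,3,4,2) R0=(13,3,4,2)

Answer: 9 0 9 0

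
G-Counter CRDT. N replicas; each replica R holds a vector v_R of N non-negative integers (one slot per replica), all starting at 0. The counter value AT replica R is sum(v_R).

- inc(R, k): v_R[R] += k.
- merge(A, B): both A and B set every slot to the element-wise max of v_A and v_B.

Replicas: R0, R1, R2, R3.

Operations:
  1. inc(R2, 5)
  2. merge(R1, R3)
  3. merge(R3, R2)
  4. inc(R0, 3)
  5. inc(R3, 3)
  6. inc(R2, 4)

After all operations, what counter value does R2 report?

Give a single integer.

Answer: 9

Derivation:
Op 1: inc R2 by 5 -> R2=(0,0,5,0) value=5
Op 2: merge R1<->R3 -> R1=(0,0,0,0) R3=(0,0,0,0)
Op 3: merge R3<->R2 -> R3=(0,0,5,0) R2=(0,0,5,0)
Op 4: inc R0 by 3 -> R0=(3,0,0,0) value=3
Op 5: inc R3 by 3 -> R3=(0,0,5,3) value=8
Op 6: inc R2 by 4 -> R2=(0,0,9,0) value=9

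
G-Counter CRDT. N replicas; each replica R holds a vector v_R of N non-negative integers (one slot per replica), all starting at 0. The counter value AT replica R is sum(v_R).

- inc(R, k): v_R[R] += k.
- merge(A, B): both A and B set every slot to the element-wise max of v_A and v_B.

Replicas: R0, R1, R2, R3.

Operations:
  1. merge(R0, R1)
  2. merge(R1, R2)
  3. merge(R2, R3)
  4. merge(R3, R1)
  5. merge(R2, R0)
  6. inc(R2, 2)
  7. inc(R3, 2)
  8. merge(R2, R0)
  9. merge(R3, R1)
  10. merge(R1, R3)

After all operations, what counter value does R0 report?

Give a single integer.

Answer: 2

Derivation:
Op 1: merge R0<->R1 -> R0=(0,0,0,0) R1=(0,0,0,0)
Op 2: merge R1<->R2 -> R1=(0,0,0,0) R2=(0,0,0,0)
Op 3: merge R2<->R3 -> R2=(0,0,0,0) R3=(0,0,0,0)
Op 4: merge R3<->R1 -> R3=(0,0,0,0) R1=(0,0,0,0)
Op 5: merge R2<->R0 -> R2=(0,0,0,0) R0=(0,0,0,0)
Op 6: inc R2 by 2 -> R2=(0,0,2,0) value=2
Op 7: inc R3 by 2 -> R3=(0,0,0,2) value=2
Op 8: merge R2<->R0 -> R2=(0,0,2,0) R0=(0,0,2,0)
Op 9: merge R3<->R1 -> R3=(0,0,0,2) R1=(0,0,0,2)
Op 10: merge R1<->R3 -> R1=(0,0,0,2) R3=(0,0,0,2)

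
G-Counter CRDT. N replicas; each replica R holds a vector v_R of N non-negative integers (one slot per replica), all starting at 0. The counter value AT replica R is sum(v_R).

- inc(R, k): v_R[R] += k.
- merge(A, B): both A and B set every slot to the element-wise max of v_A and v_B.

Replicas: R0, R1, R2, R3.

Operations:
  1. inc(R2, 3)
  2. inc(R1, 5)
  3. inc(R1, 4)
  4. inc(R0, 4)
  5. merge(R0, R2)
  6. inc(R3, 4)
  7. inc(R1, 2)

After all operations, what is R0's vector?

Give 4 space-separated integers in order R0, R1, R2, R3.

Answer: 4 0 3 0

Derivation:
Op 1: inc R2 by 3 -> R2=(0,0,3,0) value=3
Op 2: inc R1 by 5 -> R1=(0,5,0,0) value=5
Op 3: inc R1 by 4 -> R1=(0,9,0,0) value=9
Op 4: inc R0 by 4 -> R0=(4,0,0,0) value=4
Op 5: merge R0<->R2 -> R0=(4,0,3,0) R2=(4,0,3,0)
Op 6: inc R3 by 4 -> R3=(0,0,0,4) value=4
Op 7: inc R1 by 2 -> R1=(0,11,0,0) value=11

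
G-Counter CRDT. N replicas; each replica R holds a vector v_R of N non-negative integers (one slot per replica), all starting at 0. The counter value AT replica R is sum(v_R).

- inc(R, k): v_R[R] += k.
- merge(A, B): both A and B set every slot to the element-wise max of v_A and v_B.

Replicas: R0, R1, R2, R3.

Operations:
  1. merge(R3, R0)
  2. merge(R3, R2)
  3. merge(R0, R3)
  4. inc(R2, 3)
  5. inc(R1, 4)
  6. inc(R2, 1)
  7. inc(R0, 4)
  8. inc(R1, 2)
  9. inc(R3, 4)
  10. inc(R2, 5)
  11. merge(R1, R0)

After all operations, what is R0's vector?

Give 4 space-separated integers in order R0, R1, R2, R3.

Op 1: merge R3<->R0 -> R3=(0,0,0,0) R0=(0,0,0,0)
Op 2: merge R3<->R2 -> R3=(0,0,0,0) R2=(0,0,0,0)
Op 3: merge R0<->R3 -> R0=(0,0,0,0) R3=(0,0,0,0)
Op 4: inc R2 by 3 -> R2=(0,0,3,0) value=3
Op 5: inc R1 by 4 -> R1=(0,4,0,0) value=4
Op 6: inc R2 by 1 -> R2=(0,0,4,0) value=4
Op 7: inc R0 by 4 -> R0=(4,0,0,0) value=4
Op 8: inc R1 by 2 -> R1=(0,6,0,0) value=6
Op 9: inc R3 by 4 -> R3=(0,0,0,4) value=4
Op 10: inc R2 by 5 -> R2=(0,0,9,0) value=9
Op 11: merge R1<->R0 -> R1=(4,6,0,0) R0=(4,6,0,0)

Answer: 4 6 0 0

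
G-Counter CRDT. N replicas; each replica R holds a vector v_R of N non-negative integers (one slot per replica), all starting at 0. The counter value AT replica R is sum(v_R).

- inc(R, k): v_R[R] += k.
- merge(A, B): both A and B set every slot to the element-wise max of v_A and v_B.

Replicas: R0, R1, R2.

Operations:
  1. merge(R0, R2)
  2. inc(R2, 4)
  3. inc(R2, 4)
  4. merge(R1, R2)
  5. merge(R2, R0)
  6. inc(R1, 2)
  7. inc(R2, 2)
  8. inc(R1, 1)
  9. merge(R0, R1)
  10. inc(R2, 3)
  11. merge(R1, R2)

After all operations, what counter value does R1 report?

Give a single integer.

Op 1: merge R0<->R2 -> R0=(0,0,0) R2=(0,0,0)
Op 2: inc R2 by 4 -> R2=(0,0,4) value=4
Op 3: inc R2 by 4 -> R2=(0,0,8) value=8
Op 4: merge R1<->R2 -> R1=(0,0,8) R2=(0,0,8)
Op 5: merge R2<->R0 -> R2=(0,0,8) R0=(0,0,8)
Op 6: inc R1 by 2 -> R1=(0,2,8) value=10
Op 7: inc R2 by 2 -> R2=(0,0,10) value=10
Op 8: inc R1 by 1 -> R1=(0,3,8) value=11
Op 9: merge R0<->R1 -> R0=(0,3,8) R1=(0,3,8)
Op 10: inc R2 by 3 -> R2=(0,0,13) value=13
Op 11: merge R1<->R2 -> R1=(0,3,13) R2=(0,3,13)

Answer: 16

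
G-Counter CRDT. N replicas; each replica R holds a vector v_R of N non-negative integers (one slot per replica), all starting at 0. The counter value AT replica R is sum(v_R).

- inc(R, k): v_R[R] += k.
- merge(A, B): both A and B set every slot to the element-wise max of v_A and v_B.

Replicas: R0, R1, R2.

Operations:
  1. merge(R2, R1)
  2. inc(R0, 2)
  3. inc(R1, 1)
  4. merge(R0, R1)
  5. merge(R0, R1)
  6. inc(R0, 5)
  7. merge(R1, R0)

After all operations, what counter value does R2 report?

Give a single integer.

Op 1: merge R2<->R1 -> R2=(0,0,0) R1=(0,0,0)
Op 2: inc R0 by 2 -> R0=(2,0,0) value=2
Op 3: inc R1 by 1 -> R1=(0,1,0) value=1
Op 4: merge R0<->R1 -> R0=(2,1,0) R1=(2,1,0)
Op 5: merge R0<->R1 -> R0=(2,1,0) R1=(2,1,0)
Op 6: inc R0 by 5 -> R0=(7,1,0) value=8
Op 7: merge R1<->R0 -> R1=(7,1,0) R0=(7,1,0)

Answer: 0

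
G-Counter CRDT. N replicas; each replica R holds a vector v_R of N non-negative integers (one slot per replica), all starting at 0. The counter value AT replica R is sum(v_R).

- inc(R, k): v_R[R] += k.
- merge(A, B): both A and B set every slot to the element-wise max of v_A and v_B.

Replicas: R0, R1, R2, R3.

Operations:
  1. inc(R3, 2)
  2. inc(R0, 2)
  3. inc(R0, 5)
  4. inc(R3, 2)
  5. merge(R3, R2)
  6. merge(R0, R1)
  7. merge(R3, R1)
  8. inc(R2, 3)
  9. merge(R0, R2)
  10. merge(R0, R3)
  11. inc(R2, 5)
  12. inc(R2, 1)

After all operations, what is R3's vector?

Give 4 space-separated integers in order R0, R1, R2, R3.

Answer: 7 0 3 4

Derivation:
Op 1: inc R3 by 2 -> R3=(0,0,0,2) value=2
Op 2: inc R0 by 2 -> R0=(2,0,0,0) value=2
Op 3: inc R0 by 5 -> R0=(7,0,0,0) value=7
Op 4: inc R3 by 2 -> R3=(0,0,0,4) value=4
Op 5: merge R3<->R2 -> R3=(0,0,0,4) R2=(0,0,0,4)
Op 6: merge R0<->R1 -> R0=(7,0,0,0) R1=(7,0,0,0)
Op 7: merge R3<->R1 -> R3=(7,0,0,4) R1=(7,0,0,4)
Op 8: inc R2 by 3 -> R2=(0,0,3,4) value=7
Op 9: merge R0<->R2 -> R0=(7,0,3,4) R2=(7,0,3,4)
Op 10: merge R0<->R3 -> R0=(7,0,3,4) R3=(7,0,3,4)
Op 11: inc R2 by 5 -> R2=(7,0,8,4) value=19
Op 12: inc R2 by 1 -> R2=(7,0,9,4) value=20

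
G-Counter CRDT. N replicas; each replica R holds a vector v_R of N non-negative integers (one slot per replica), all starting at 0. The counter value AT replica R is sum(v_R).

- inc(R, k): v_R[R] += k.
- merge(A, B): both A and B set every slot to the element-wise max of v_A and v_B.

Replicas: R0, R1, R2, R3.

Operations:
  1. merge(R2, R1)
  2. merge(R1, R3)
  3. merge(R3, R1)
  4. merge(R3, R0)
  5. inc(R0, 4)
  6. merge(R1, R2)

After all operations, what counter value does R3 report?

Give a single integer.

Answer: 0

Derivation:
Op 1: merge R2<->R1 -> R2=(0,0,0,0) R1=(0,0,0,0)
Op 2: merge R1<->R3 -> R1=(0,0,0,0) R3=(0,0,0,0)
Op 3: merge R3<->R1 -> R3=(0,0,0,0) R1=(0,0,0,0)
Op 4: merge R3<->R0 -> R3=(0,0,0,0) R0=(0,0,0,0)
Op 5: inc R0 by 4 -> R0=(4,0,0,0) value=4
Op 6: merge R1<->R2 -> R1=(0,0,0,0) R2=(0,0,0,0)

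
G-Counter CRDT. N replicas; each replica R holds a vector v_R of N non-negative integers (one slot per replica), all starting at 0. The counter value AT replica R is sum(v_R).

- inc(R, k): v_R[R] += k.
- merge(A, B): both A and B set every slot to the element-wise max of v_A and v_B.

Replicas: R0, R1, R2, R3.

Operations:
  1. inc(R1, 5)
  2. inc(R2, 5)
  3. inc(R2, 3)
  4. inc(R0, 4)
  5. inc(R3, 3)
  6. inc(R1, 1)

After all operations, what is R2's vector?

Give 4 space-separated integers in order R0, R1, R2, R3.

Answer: 0 0 8 0

Derivation:
Op 1: inc R1 by 5 -> R1=(0,5,0,0) value=5
Op 2: inc R2 by 5 -> R2=(0,0,5,0) value=5
Op 3: inc R2 by 3 -> R2=(0,0,8,0) value=8
Op 4: inc R0 by 4 -> R0=(4,0,0,0) value=4
Op 5: inc R3 by 3 -> R3=(0,0,0,3) value=3
Op 6: inc R1 by 1 -> R1=(0,6,0,0) value=6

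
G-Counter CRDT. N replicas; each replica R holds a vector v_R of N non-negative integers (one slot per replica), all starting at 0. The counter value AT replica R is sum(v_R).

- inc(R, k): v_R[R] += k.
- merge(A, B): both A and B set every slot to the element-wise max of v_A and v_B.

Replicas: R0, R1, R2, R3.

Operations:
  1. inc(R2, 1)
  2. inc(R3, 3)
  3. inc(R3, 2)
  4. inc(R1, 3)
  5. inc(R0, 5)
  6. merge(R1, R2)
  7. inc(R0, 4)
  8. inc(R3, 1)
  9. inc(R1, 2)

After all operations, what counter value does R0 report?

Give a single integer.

Answer: 9

Derivation:
Op 1: inc R2 by 1 -> R2=(0,0,1,0) value=1
Op 2: inc R3 by 3 -> R3=(0,0,0,3) value=3
Op 3: inc R3 by 2 -> R3=(0,0,0,5) value=5
Op 4: inc R1 by 3 -> R1=(0,3,0,0) value=3
Op 5: inc R0 by 5 -> R0=(5,0,0,0) value=5
Op 6: merge R1<->R2 -> R1=(0,3,1,0) R2=(0,3,1,0)
Op 7: inc R0 by 4 -> R0=(9,0,0,0) value=9
Op 8: inc R3 by 1 -> R3=(0,0,0,6) value=6
Op 9: inc R1 by 2 -> R1=(0,5,1,0) value=6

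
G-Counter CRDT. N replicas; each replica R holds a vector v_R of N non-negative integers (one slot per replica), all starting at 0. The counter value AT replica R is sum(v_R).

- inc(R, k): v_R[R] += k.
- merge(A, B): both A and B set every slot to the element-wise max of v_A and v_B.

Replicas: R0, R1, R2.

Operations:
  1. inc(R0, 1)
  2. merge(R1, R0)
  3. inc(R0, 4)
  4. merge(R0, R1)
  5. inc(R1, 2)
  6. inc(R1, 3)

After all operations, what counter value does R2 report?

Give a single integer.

Op 1: inc R0 by 1 -> R0=(1,0,0) value=1
Op 2: merge R1<->R0 -> R1=(1,0,0) R0=(1,0,0)
Op 3: inc R0 by 4 -> R0=(5,0,0) value=5
Op 4: merge R0<->R1 -> R0=(5,0,0) R1=(5,0,0)
Op 5: inc R1 by 2 -> R1=(5,2,0) value=7
Op 6: inc R1 by 3 -> R1=(5,5,0) value=10

Answer: 0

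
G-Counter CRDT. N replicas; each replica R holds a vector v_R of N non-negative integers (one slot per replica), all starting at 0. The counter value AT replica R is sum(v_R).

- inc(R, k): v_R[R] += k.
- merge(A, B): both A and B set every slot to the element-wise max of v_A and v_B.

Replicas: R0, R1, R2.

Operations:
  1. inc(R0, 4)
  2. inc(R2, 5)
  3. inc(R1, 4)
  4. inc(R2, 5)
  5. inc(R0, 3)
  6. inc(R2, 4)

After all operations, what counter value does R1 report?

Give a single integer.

Answer: 4

Derivation:
Op 1: inc R0 by 4 -> R0=(4,0,0) value=4
Op 2: inc R2 by 5 -> R2=(0,0,5) value=5
Op 3: inc R1 by 4 -> R1=(0,4,0) value=4
Op 4: inc R2 by 5 -> R2=(0,0,10) value=10
Op 5: inc R0 by 3 -> R0=(7,0,0) value=7
Op 6: inc R2 by 4 -> R2=(0,0,14) value=14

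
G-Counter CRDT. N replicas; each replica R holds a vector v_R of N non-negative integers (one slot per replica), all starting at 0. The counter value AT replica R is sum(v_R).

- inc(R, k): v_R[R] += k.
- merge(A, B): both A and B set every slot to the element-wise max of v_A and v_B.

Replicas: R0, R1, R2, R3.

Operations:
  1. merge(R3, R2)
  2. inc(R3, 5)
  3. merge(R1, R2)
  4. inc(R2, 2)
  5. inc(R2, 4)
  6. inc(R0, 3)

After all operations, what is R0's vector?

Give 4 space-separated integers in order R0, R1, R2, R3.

Op 1: merge R3<->R2 -> R3=(0,0,0,0) R2=(0,0,0,0)
Op 2: inc R3 by 5 -> R3=(0,0,0,5) value=5
Op 3: merge R1<->R2 -> R1=(0,0,0,0) R2=(0,0,0,0)
Op 4: inc R2 by 2 -> R2=(0,0,2,0) value=2
Op 5: inc R2 by 4 -> R2=(0,0,6,0) value=6
Op 6: inc R0 by 3 -> R0=(3,0,0,0) value=3

Answer: 3 0 0 0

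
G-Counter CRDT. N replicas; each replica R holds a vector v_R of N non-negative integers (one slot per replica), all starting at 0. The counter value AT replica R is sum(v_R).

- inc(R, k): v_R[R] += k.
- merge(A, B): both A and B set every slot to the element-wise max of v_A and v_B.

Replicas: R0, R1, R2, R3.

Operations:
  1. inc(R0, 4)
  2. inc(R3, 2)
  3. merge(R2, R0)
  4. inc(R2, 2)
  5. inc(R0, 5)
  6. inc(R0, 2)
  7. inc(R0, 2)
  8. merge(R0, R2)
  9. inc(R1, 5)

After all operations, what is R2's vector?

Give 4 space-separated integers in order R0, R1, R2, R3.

Answer: 13 0 2 0

Derivation:
Op 1: inc R0 by 4 -> R0=(4,0,0,0) value=4
Op 2: inc R3 by 2 -> R3=(0,0,0,2) value=2
Op 3: merge R2<->R0 -> R2=(4,0,0,0) R0=(4,0,0,0)
Op 4: inc R2 by 2 -> R2=(4,0,2,0) value=6
Op 5: inc R0 by 5 -> R0=(9,0,0,0) value=9
Op 6: inc R0 by 2 -> R0=(11,0,0,0) value=11
Op 7: inc R0 by 2 -> R0=(13,0,0,0) value=13
Op 8: merge R0<->R2 -> R0=(13,0,2,0) R2=(13,0,2,0)
Op 9: inc R1 by 5 -> R1=(0,5,0,0) value=5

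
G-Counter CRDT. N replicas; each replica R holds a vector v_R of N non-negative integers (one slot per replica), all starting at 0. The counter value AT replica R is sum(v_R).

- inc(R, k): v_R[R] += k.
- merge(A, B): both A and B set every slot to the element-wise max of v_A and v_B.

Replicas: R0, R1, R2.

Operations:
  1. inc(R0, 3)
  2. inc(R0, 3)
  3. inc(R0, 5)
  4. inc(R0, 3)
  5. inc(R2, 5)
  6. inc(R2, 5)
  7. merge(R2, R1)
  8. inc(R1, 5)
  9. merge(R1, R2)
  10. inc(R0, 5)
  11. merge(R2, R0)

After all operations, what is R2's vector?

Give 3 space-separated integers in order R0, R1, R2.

Answer: 19 5 10

Derivation:
Op 1: inc R0 by 3 -> R0=(3,0,0) value=3
Op 2: inc R0 by 3 -> R0=(6,0,0) value=6
Op 3: inc R0 by 5 -> R0=(11,0,0) value=11
Op 4: inc R0 by 3 -> R0=(14,0,0) value=14
Op 5: inc R2 by 5 -> R2=(0,0,5) value=5
Op 6: inc R2 by 5 -> R2=(0,0,10) value=10
Op 7: merge R2<->R1 -> R2=(0,0,10) R1=(0,0,10)
Op 8: inc R1 by 5 -> R1=(0,5,10) value=15
Op 9: merge R1<->R2 -> R1=(0,5,10) R2=(0,5,10)
Op 10: inc R0 by 5 -> R0=(19,0,0) value=19
Op 11: merge R2<->R0 -> R2=(19,5,10) R0=(19,5,10)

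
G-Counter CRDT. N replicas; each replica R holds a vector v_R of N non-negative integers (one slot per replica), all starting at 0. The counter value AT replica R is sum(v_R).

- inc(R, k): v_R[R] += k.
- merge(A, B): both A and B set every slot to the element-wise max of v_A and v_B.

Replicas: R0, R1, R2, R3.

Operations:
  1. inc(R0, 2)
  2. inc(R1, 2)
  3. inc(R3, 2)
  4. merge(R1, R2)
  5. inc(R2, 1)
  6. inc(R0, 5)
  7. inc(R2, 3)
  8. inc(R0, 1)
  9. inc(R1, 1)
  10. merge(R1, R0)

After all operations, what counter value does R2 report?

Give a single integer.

Answer: 6

Derivation:
Op 1: inc R0 by 2 -> R0=(2,0,0,0) value=2
Op 2: inc R1 by 2 -> R1=(0,2,0,0) value=2
Op 3: inc R3 by 2 -> R3=(0,0,0,2) value=2
Op 4: merge R1<->R2 -> R1=(0,2,0,0) R2=(0,2,0,0)
Op 5: inc R2 by 1 -> R2=(0,2,1,0) value=3
Op 6: inc R0 by 5 -> R0=(7,0,0,0) value=7
Op 7: inc R2 by 3 -> R2=(0,2,4,0) value=6
Op 8: inc R0 by 1 -> R0=(8,0,0,0) value=8
Op 9: inc R1 by 1 -> R1=(0,3,0,0) value=3
Op 10: merge R1<->R0 -> R1=(8,3,0,0) R0=(8,3,0,0)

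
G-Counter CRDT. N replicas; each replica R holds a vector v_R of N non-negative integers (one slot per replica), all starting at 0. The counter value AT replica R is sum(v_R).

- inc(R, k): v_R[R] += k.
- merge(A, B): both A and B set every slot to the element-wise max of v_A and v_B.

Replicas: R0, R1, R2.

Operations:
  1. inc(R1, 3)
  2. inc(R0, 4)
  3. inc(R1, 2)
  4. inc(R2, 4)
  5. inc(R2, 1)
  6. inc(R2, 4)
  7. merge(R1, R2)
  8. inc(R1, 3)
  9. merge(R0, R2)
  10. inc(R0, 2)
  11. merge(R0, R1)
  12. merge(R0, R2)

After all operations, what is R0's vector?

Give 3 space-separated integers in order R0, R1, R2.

Op 1: inc R1 by 3 -> R1=(0,3,0) value=3
Op 2: inc R0 by 4 -> R0=(4,0,0) value=4
Op 3: inc R1 by 2 -> R1=(0,5,0) value=5
Op 4: inc R2 by 4 -> R2=(0,0,4) value=4
Op 5: inc R2 by 1 -> R2=(0,0,5) value=5
Op 6: inc R2 by 4 -> R2=(0,0,9) value=9
Op 7: merge R1<->R2 -> R1=(0,5,9) R2=(0,5,9)
Op 8: inc R1 by 3 -> R1=(0,8,9) value=17
Op 9: merge R0<->R2 -> R0=(4,5,9) R2=(4,5,9)
Op 10: inc R0 by 2 -> R0=(6,5,9) value=20
Op 11: merge R0<->R1 -> R0=(6,8,9) R1=(6,8,9)
Op 12: merge R0<->R2 -> R0=(6,8,9) R2=(6,8,9)

Answer: 6 8 9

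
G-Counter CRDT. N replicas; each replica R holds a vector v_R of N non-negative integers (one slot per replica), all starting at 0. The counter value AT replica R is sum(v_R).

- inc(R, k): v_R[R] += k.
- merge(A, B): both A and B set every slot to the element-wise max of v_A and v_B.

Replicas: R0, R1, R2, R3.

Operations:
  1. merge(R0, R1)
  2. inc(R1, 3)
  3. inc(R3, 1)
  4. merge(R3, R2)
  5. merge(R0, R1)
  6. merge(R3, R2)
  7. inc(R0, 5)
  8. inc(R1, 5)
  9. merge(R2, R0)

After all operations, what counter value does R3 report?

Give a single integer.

Answer: 1

Derivation:
Op 1: merge R0<->R1 -> R0=(0,0,0,0) R1=(0,0,0,0)
Op 2: inc R1 by 3 -> R1=(0,3,0,0) value=3
Op 3: inc R3 by 1 -> R3=(0,0,0,1) value=1
Op 4: merge R3<->R2 -> R3=(0,0,0,1) R2=(0,0,0,1)
Op 5: merge R0<->R1 -> R0=(0,3,0,0) R1=(0,3,0,0)
Op 6: merge R3<->R2 -> R3=(0,0,0,1) R2=(0,0,0,1)
Op 7: inc R0 by 5 -> R0=(5,3,0,0) value=8
Op 8: inc R1 by 5 -> R1=(0,8,0,0) value=8
Op 9: merge R2<->R0 -> R2=(5,3,0,1) R0=(5,3,0,1)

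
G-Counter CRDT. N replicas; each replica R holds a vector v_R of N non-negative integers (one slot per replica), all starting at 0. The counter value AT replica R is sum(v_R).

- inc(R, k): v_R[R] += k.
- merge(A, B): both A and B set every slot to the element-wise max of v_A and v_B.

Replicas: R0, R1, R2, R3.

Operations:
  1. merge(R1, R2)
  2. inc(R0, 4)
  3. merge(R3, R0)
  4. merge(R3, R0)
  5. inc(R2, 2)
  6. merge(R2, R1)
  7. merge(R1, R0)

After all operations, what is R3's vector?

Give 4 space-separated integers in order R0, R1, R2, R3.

Op 1: merge R1<->R2 -> R1=(0,0,0,0) R2=(0,0,0,0)
Op 2: inc R0 by 4 -> R0=(4,0,0,0) value=4
Op 3: merge R3<->R0 -> R3=(4,0,0,0) R0=(4,0,0,0)
Op 4: merge R3<->R0 -> R3=(4,0,0,0) R0=(4,0,0,0)
Op 5: inc R2 by 2 -> R2=(0,0,2,0) value=2
Op 6: merge R2<->R1 -> R2=(0,0,2,0) R1=(0,0,2,0)
Op 7: merge R1<->R0 -> R1=(4,0,2,0) R0=(4,0,2,0)

Answer: 4 0 0 0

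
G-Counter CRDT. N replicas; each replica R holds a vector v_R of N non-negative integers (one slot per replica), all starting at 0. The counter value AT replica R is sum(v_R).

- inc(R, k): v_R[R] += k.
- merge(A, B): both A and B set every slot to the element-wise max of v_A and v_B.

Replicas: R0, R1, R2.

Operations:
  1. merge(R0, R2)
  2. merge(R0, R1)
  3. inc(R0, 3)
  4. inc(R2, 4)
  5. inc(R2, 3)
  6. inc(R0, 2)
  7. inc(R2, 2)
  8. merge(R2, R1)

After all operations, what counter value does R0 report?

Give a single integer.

Answer: 5

Derivation:
Op 1: merge R0<->R2 -> R0=(0,0,0) R2=(0,0,0)
Op 2: merge R0<->R1 -> R0=(0,0,0) R1=(0,0,0)
Op 3: inc R0 by 3 -> R0=(3,0,0) value=3
Op 4: inc R2 by 4 -> R2=(0,0,4) value=4
Op 5: inc R2 by 3 -> R2=(0,0,7) value=7
Op 6: inc R0 by 2 -> R0=(5,0,0) value=5
Op 7: inc R2 by 2 -> R2=(0,0,9) value=9
Op 8: merge R2<->R1 -> R2=(0,0,9) R1=(0,0,9)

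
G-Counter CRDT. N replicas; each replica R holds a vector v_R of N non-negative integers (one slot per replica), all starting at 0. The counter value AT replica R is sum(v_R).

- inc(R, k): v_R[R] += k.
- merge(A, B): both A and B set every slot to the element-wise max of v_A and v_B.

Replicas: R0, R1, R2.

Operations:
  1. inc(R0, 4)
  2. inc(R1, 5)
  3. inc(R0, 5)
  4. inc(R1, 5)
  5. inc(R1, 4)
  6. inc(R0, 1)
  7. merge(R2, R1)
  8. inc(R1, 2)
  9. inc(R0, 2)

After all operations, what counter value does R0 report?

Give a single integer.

Answer: 12

Derivation:
Op 1: inc R0 by 4 -> R0=(4,0,0) value=4
Op 2: inc R1 by 5 -> R1=(0,5,0) value=5
Op 3: inc R0 by 5 -> R0=(9,0,0) value=9
Op 4: inc R1 by 5 -> R1=(0,10,0) value=10
Op 5: inc R1 by 4 -> R1=(0,14,0) value=14
Op 6: inc R0 by 1 -> R0=(10,0,0) value=10
Op 7: merge R2<->R1 -> R2=(0,14,0) R1=(0,14,0)
Op 8: inc R1 by 2 -> R1=(0,16,0) value=16
Op 9: inc R0 by 2 -> R0=(12,0,0) value=12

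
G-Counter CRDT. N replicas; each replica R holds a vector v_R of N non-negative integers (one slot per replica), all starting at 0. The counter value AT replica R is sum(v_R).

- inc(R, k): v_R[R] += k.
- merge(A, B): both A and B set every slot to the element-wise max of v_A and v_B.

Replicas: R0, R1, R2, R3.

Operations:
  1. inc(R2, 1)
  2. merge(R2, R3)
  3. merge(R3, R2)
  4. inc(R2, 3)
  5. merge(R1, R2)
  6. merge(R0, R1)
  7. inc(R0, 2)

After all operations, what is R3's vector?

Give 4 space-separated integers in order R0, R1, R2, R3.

Op 1: inc R2 by 1 -> R2=(0,0,1,0) value=1
Op 2: merge R2<->R3 -> R2=(0,0,1,0) R3=(0,0,1,0)
Op 3: merge R3<->R2 -> R3=(0,0,1,0) R2=(0,0,1,0)
Op 4: inc R2 by 3 -> R2=(0,0,4,0) value=4
Op 5: merge R1<->R2 -> R1=(0,0,4,0) R2=(0,0,4,0)
Op 6: merge R0<->R1 -> R0=(0,0,4,0) R1=(0,0,4,0)
Op 7: inc R0 by 2 -> R0=(2,0,4,0) value=6

Answer: 0 0 1 0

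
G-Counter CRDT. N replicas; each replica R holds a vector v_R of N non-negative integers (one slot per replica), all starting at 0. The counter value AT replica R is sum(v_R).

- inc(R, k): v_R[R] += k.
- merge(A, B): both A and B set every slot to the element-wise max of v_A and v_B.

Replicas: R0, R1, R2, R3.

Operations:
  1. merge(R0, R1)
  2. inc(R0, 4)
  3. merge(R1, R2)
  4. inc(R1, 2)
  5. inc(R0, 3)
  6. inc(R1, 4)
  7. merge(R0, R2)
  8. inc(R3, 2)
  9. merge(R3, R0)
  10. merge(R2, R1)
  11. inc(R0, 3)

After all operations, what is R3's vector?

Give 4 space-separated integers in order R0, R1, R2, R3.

Op 1: merge R0<->R1 -> R0=(0,0,0,0) R1=(0,0,0,0)
Op 2: inc R0 by 4 -> R0=(4,0,0,0) value=4
Op 3: merge R1<->R2 -> R1=(0,0,0,0) R2=(0,0,0,0)
Op 4: inc R1 by 2 -> R1=(0,2,0,0) value=2
Op 5: inc R0 by 3 -> R0=(7,0,0,0) value=7
Op 6: inc R1 by 4 -> R1=(0,6,0,0) value=6
Op 7: merge R0<->R2 -> R0=(7,0,0,0) R2=(7,0,0,0)
Op 8: inc R3 by 2 -> R3=(0,0,0,2) value=2
Op 9: merge R3<->R0 -> R3=(7,0,0,2) R0=(7,0,0,2)
Op 10: merge R2<->R1 -> R2=(7,6,0,0) R1=(7,6,0,0)
Op 11: inc R0 by 3 -> R0=(10,0,0,2) value=12

Answer: 7 0 0 2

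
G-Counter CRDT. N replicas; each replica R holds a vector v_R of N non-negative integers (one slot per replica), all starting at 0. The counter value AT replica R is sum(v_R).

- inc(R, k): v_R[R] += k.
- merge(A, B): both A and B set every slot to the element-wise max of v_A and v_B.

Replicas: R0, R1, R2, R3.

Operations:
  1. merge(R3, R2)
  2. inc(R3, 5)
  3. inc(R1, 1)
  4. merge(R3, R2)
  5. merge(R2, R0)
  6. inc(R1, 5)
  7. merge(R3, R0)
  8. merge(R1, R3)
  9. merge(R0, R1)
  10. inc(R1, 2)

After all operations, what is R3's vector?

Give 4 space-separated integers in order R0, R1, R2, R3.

Op 1: merge R3<->R2 -> R3=(0,0,0,0) R2=(0,0,0,0)
Op 2: inc R3 by 5 -> R3=(0,0,0,5) value=5
Op 3: inc R1 by 1 -> R1=(0,1,0,0) value=1
Op 4: merge R3<->R2 -> R3=(0,0,0,5) R2=(0,0,0,5)
Op 5: merge R2<->R0 -> R2=(0,0,0,5) R0=(0,0,0,5)
Op 6: inc R1 by 5 -> R1=(0,6,0,0) value=6
Op 7: merge R3<->R0 -> R3=(0,0,0,5) R0=(0,0,0,5)
Op 8: merge R1<->R3 -> R1=(0,6,0,5) R3=(0,6,0,5)
Op 9: merge R0<->R1 -> R0=(0,6,0,5) R1=(0,6,0,5)
Op 10: inc R1 by 2 -> R1=(0,8,0,5) value=13

Answer: 0 6 0 5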